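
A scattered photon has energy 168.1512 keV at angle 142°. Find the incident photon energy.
408.5003 keV

Convert final energy to wavelength (hc ≈ 1239.842 keV·pm):
λ' = hc/E' = 1239.842 / 168.1512 = 7.3734 pm

Calculate the Compton shift:
Δλ = λ_C(1 - cos(142°))
Δλ = 2.4263 × (1 - cos(142°))
Δλ = 4.3383 pm

Initial wavelength:
λ = λ' - Δλ = 7.3734 - 4.3383 = 3.0351 pm

Initial energy:
E = hc/λ = 1239.842 / 3.0351 = 408.5003 keV

(Intermediate values are shown rounded; full precision is carried through to the final answer.)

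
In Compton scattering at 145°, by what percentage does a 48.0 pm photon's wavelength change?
9.1955%

Calculate the Compton shift:
Δλ = λ_C(1 - cos(145°))
Δλ = 2.4263 × (1 - cos(145°))
Δλ = 2.4263 × 1.8192
Δλ = 4.4138 pm

Percentage change:
(Δλ/λ₀) × 100 = (4.4138/48.0) × 100
= 9.1955%

(Intermediate values are shown rounded; full precision is carried through to the final answer.)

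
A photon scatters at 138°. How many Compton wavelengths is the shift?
1.7431 λ_C

The Compton shift formula is:
Δλ = λ_C(1 - cos θ)

Dividing both sides by λ_C:
Δλ/λ_C = 1 - cos θ

For θ = 138°:
Δλ/λ_C = 1 - cos(138°)
Δλ/λ_C = 1 - -0.7431
Δλ/λ_C = 1.7431

This means the shift is 1.7431 × λ_C = 4.2294 pm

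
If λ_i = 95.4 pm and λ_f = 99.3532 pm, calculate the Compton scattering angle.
129.00°

First find the wavelength shift:
Δλ = λ' - λ = 99.3532 - 95.4 = 3.9532 pm

Using Δλ = λ_C(1 - cos θ), with λ_C = h/(m_e·c) ≈ 2.42631024 pm:
cos θ = 1 - Δλ/λ_C
cos θ = 1 - 3.9532/2.42631024
cos θ = -0.629305

θ = arccos(-0.629305)
θ = 129.00°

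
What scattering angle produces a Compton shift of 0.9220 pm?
51.68°

From the Compton formula Δλ = λ_C(1 - cos θ), we can solve for θ:

cos θ = 1 - Δλ/λ_C

Given:
- Δλ = 0.9220 pm
- λ_C = h/(m_e·c) ≈ 2.42631024 pm

cos θ = 1 - 0.9220/2.42631024
cos θ = 1 - 0.380001
cos θ = 0.619999

θ = arccos(0.619999)
θ = 51.68°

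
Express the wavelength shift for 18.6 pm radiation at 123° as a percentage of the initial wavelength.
20.1493%

Calculate the Compton shift:
Δλ = λ_C(1 - cos(123°))
Δλ = 2.4263 × (1 - cos(123°))
Δλ = 2.4263 × 1.5446
Δλ = 3.7478 pm

Percentage change:
(Δλ/λ₀) × 100 = (3.7478/18.6) × 100
= 20.1493%

(Intermediate values are shown rounded; full precision is carried through to the final answer.)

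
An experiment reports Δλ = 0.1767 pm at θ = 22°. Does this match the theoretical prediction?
Yes, consistent

Calculate the expected shift for θ = 22°:

Δλ_expected = λ_C(1 - cos(22°))
Δλ_expected = 2.4263 × (1 - cos(22°))
Δλ_expected = 2.4263 × 0.0728
Δλ_expected = 0.1767 pm

Given shift: 0.1767 pm
Expected shift: 0.1767 pm
Difference: 0.0000 pm

The values match. This is consistent with Compton scattering at the stated angle.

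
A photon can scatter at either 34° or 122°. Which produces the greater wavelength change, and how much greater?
122° produces the larger shift by a factor of 8.949

Calculate both shifts using Δλ = λ_C(1 - cos θ):

For θ₁ = 34°:
Δλ₁ = 2.4263 × (1 - cos(34°))
Δλ₁ = 2.4263 × 0.1710
Δλ₁ = 0.4148 pm

For θ₂ = 122°:
Δλ₂ = 2.4263 × (1 - cos(122°))
Δλ₂ = 2.4263 × 1.5299
Δλ₂ = 3.7121 pm

The 122° angle produces the larger shift.
Ratio: 3.7121/0.4148 = 8.949

(Intermediate values are shown rounded; full precision is carried through to the final answer.)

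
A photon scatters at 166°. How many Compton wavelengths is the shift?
1.9703 λ_C

The Compton shift formula is:
Δλ = λ_C(1 - cos θ)

Dividing both sides by λ_C:
Δλ/λ_C = 1 - cos θ

For θ = 166°:
Δλ/λ_C = 1 - cos(166°)
Δλ/λ_C = 1 - -0.9703
Δλ/λ_C = 1.9703

This means the shift is 1.9703 × λ_C = 4.7805 pm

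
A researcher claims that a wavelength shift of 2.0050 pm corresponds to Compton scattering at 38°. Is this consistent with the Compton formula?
No, inconsistent

Calculate the expected shift for θ = 38°:

Δλ_expected = λ_C(1 - cos(38°))
Δλ_expected = 2.4263 × (1 - cos(38°))
Δλ_expected = 2.4263 × 0.2120
Δλ_expected = 0.5144 pm

Given shift: 2.0050 pm
Expected shift: 0.5144 pm
Difference: 1.4906 pm

The values do not match. The given shift corresponds to θ ≈ 80.0°, not 38°.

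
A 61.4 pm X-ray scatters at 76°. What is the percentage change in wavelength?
2.9957%

Calculate the Compton shift:
Δλ = λ_C(1 - cos(76°))
Δλ = 2.4263 × (1 - cos(76°))
Δλ = 2.4263 × 0.7581
Δλ = 1.8393 pm

Percentage change:
(Δλ/λ₀) × 100 = (1.8393/61.4) × 100
= 2.9957%

(Intermediate values are shown rounded; full precision is carried through to the final answer.)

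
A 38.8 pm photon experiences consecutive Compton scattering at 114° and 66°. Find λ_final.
43.6526 pm

Apply Compton shift twice:

First scattering at θ₁ = 114°:
Δλ₁ = λ_C(1 - cos(114°))
Δλ₁ = 2.4263 × 1.4067
Δλ₁ = 3.4132 pm

After first scattering:
λ₁ = 38.8 + 3.4132 = 42.2132 pm

Second scattering at θ₂ = 66°:
Δλ₂ = λ_C(1 - cos(66°))
Δλ₂ = 2.4263 × 0.5933
Δλ₂ = 1.4394 pm

Final wavelength:
λ₂ = 42.2132 + 1.4394 = 43.6526 pm

Total shift: Δλ_total = 3.4132 + 1.4394 = 4.8526 pm

(Intermediate values are shown rounded; full precision is carried through to the final answer.)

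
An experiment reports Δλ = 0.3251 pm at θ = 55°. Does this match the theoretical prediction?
No, inconsistent

Calculate the expected shift for θ = 55°:

Δλ_expected = λ_C(1 - cos(55°))
Δλ_expected = 2.4263 × (1 - cos(55°))
Δλ_expected = 2.4263 × 0.4264
Δλ_expected = 1.0346 pm

Given shift: 0.3251 pm
Expected shift: 1.0346 pm
Difference: 0.7096 pm

The values do not match. The given shift corresponds to θ ≈ 30.0°, not 55°.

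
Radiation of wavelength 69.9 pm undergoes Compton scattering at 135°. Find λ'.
74.0420 pm

Using the Compton formula: λ' = λ + λ_C(1 − cos θ)

For θ = 135°, cos θ = -√2/2 (exact) ≈ -0.7071, so:
1 − cos 135° = 1 − (-√2/2) ≈ 1.7071

Δλ = λ_C × 1.7071 = 2.4263 × 1.7071 = 4.1420 pm

λ' = 69.9 + 4.1420 = 74.0420 pm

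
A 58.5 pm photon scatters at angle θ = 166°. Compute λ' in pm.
63.2805 pm

Using the Compton scattering formula:
λ' = λ + Δλ = λ + λ_C(1 - cos θ)

Given:
- Initial wavelength λ = 58.5 pm
- Scattering angle θ = 166°
- Compton wavelength λ_C ≈ 2.4263 pm

Calculate the shift:
Δλ = 2.4263 × (1 - cos(166°))
Δλ = 2.4263 × 1.9703
Δλ = 4.7805 pm

Final wavelength:
λ' = 58.5 + 4.7805 = 63.2805 pm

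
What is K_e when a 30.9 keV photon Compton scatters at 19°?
0.1015 keV

By energy conservation: K_e = E_initial - E_final

First find the scattered photon energy:
Initial wavelength: λ = hc/E = 40.1243 pm
Compton shift: Δλ = λ_C(1 - cos(19°)) = 0.1322 pm
Final wavelength: λ' = 40.1243 + 0.1322 = 40.2565 pm
Final photon energy: E' = hc/λ' = 30.7985 keV

Electron kinetic energy:
K_e = E - E' = 30.9000 - 30.7985 = 0.1015 keV

(Intermediate values are shown rounded; full precision is carried through to the final answer.)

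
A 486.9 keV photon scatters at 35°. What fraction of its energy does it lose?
0.1470 (or 14.70%)

Calculate initial and final photon energies:

Initial: E₀ = 486.9 keV → λ₀ = 2.5464 pm
Compton shift: Δλ = 0.4388 pm
Final wavelength: λ' = 2.9852 pm
Final energy: E' = 415.3306 keV

Fractional energy loss:
(E₀ - E')/E₀ = (486.9000 - 415.3306)/486.9000
= 71.5694/486.9000
= 0.1470
= 14.70%

(Intermediate values are shown rounded; full precision is carried through to the final answer.)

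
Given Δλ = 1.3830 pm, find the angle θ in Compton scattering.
64.53°

From the Compton formula Δλ = λ_C(1 - cos θ), we can solve for θ:

cos θ = 1 - Δλ/λ_C

Given:
- Δλ = 1.3830 pm
- λ_C = h/(m_e·c) ≈ 2.42631024 pm

cos θ = 1 - 1.3830/2.42631024
cos θ = 1 - 0.570001
cos θ = 0.429999

θ = arccos(0.429999)
θ = 64.53°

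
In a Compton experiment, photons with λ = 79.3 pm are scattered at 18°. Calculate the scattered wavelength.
79.4188 pm

Using the Compton scattering formula:
λ' = λ + Δλ = λ + λ_C(1 - cos θ)

Given:
- Initial wavelength λ = 79.3 pm
- Scattering angle θ = 18°
- Compton wavelength λ_C ≈ 2.4263 pm

Calculate the shift:
Δλ = 2.4263 × (1 - cos(18°))
Δλ = 2.4263 × 0.0489
Δλ = 0.1188 pm

Final wavelength:
λ' = 79.3 + 0.1188 = 79.4188 pm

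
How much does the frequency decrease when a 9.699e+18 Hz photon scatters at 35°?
1.358e+17 Hz (decrease)

Convert frequency to wavelength (c = 299792458 m/s):
λ₀ = c/f₀ = 299792458/9.699e+18 = 3.0909626e-11 m = 30.9096 pm

Calculate Compton shift:
Δλ = λ_C(1 - cos(35°)) = 0.4388 pm

Final wavelength:
λ' = λ₀ + Δλ = 30.9096 + 0.4388 = 31.3484 pm

Final frequency:
f' = c/λ' = 299792458/3.1348419e-11 = 9.5632402e+18 Hz

Frequency shift (decrease):
Δf = f₀ - f' = 9.699e+18 - 9.5632402e+18 = 1.358e+17 Hz

(Intermediate values are shown rounded; full precision is carried through to the final answer.)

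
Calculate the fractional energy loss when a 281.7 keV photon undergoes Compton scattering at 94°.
0.3710 (or 37.10%)

Calculate initial and final photon energies:

Initial: E₀ = 281.7 keV → λ₀ = 4.4013 pm
Compton shift: Δλ = 2.5956 pm
Final wavelength: λ' = 6.9968 pm
Final energy: E' = 177.2001 keV

Fractional energy loss:
(E₀ - E')/E₀ = (281.7000 - 177.2001)/281.7000
= 104.4999/281.7000
= 0.3710
= 37.10%

(Intermediate values are shown rounded; full precision is carried through to the final answer.)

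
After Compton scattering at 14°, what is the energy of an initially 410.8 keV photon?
401.2190 keV

First convert energy to wavelength:
λ = hc/E, with hc ≈ 1239.842 keV·pm (i.e. 1239.842 eV·nm)

For E = 410.8 keV = 410800 eV:
λ = 1239.842 keV·pm / 410.8 keV
λ = 3.0181 pm

Calculate the Compton shift:
Δλ = λ_C(1 - cos(14°)) = 2.4263 × 0.0297
Δλ = 0.0721 pm

Final wavelength:
λ' = 3.0181 + 0.0721 = 3.0902 pm

Final energy:
E' = hc/λ' = 1239.842 / 3.0902 = 401.2190 keV

(Intermediate values are shown rounded; full precision is carried through to the final answer.)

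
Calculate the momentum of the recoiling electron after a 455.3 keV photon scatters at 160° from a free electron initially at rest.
3.2855e-22 kg·m/s

The electron is initially at rest, so by conservation of momentum:
p⃗_e = p⃗₀ − p⃗'  (incident photon momentum minus scattered photon momentum)

Photon momentum magnitudes (p = h/λ = E/c):
λ₀ = hc/E₀ = 2.7231 pm → p₀ = h/λ₀ = 2.4333e-22 kg·m/s
Δλ = λ_C(1 − cos 160°) = 4.7063 pm
λ' = 7.4294 pm → p' = h/λ' = 8.9187e-23 kg·m/s

The scattered photon makes angle θ = 160° with the incident direction, so by the law of cosines:
|p⃗_e|² = p₀² + p'² − 2p₀p'cos θ
|p⃗_e|² = (2.4333e-22)² + (8.9187e-23)² − 2·2.4333e-22·8.9187e-23·cos(160°)
|p⃗_e| = 3.2855e-22 kg·m/s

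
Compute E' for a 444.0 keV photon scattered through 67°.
290.3127 keV

First convert energy to wavelength:
λ = hc/E, with hc ≈ 1239.842 keV·pm (i.e. 1239.842 eV·nm)

For E = 444.0 keV = 444000 eV:
λ = 1239.842 keV·pm / 444.0 keV
λ = 2.7924 pm

Calculate the Compton shift:
Δλ = λ_C(1 - cos(67°)) = 2.4263 × 0.6093
Δλ = 1.4783 pm

Final wavelength:
λ' = 2.7924 + 1.4783 = 4.2707 pm

Final energy:
E' = hc/λ' = 1239.842 / 4.2707 = 290.3127 keV

(Intermediate values are shown rounded; full precision is carried through to the final answer.)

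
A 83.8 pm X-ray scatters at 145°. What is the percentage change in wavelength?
5.2671%

Calculate the Compton shift:
Δλ = λ_C(1 - cos(145°))
Δλ = 2.4263 × (1 - cos(145°))
Δλ = 2.4263 × 1.8192
Δλ = 4.4138 pm

Percentage change:
(Δλ/λ₀) × 100 = (4.4138/83.8) × 100
= 5.2671%

(Intermediate values are shown rounded; full precision is carried through to the final answer.)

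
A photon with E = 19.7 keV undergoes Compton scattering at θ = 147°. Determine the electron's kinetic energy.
1.3040 keV

By energy conservation: K_e = E_initial - E_final

First find the scattered photon energy:
Initial wavelength: λ = hc/E = 62.9361 pm
Compton shift: Δλ = λ_C(1 - cos(147°)) = 4.4612 pm
Final wavelength: λ' = 62.9361 + 4.4612 = 67.3973 pm
Final photon energy: E' = hc/λ' = 18.3960 keV

Electron kinetic energy:
K_e = E - E' = 19.7000 - 18.3960 = 1.3040 keV

(Intermediate values are shown rounded; full precision is carried through to the final answer.)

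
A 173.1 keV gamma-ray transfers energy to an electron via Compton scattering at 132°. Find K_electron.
62.5223 keV

By energy conservation: K_e = E_initial - E_final

First find the scattered photon energy:
Initial wavelength: λ = hc/E = 7.1626 pm
Compton shift: Δλ = λ_C(1 - cos(132°)) = 4.0498 pm
Final wavelength: λ' = 7.1626 + 4.0498 = 11.2124 pm
Final photon energy: E' = hc/λ' = 110.5777 keV

Electron kinetic energy:
K_e = E - E' = 173.1000 - 110.5777 = 62.5223 keV

(Intermediate values are shown rounded; full precision is carried through to the final answer.)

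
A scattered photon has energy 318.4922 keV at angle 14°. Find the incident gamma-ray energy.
324.5000 keV

Convert final energy to wavelength (hc ≈ 1239.842 keV·pm):
λ' = hc/E' = 1239.842 / 318.4922 = 3.8928 pm

Calculate the Compton shift:
Δλ = λ_C(1 - cos(14°))
Δλ = 2.4263 × (1 - cos(14°))
Δλ = 0.0721 pm

Initial wavelength:
λ = λ' - Δλ = 3.8928 - 0.0721 = 3.8208 pm

Initial energy:
E = hc/λ = 1239.842 / 3.8208 = 324.5000 keV

(Intermediate values are shown rounded; full precision is carried through to the final answer.)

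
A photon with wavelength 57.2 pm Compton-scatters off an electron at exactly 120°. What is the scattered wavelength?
60.8395 pm

Using the Compton formula: λ' = λ + λ_C(1 − cos θ)

For θ = 120°, cos θ = -1/2 (exact) = -0.5000, so:
1 − cos 120° = 1 − (-1/2) = 1.5000

Δλ = λ_C × 1.5000 = 2.4263 × 1.5000 = 3.6395 pm

λ' = 57.2 + 3.6395 = 60.8395 pm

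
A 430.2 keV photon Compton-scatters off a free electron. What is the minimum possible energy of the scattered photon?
160.2974 keV (at θ = 180°)

The scattered photon has minimum energy when its wavelength is maximum, i.e., when the Compton shift Δλ = λ_C(1 − cos θ) is maximum. This occurs at θ = 180° (backscattering), giving Δλ_max = 2λ_C = 4.8526 pm.

Initial wavelength: λ₀ = hc/E₀ = 2.8820 pm
Maximum final wavelength: λ'_max = λ₀ + 2λ_C = 2.8820 + 4.8526 = 7.7346 pm
Minimum final energy: E'_min = hc/λ'_max = 160.2974 keV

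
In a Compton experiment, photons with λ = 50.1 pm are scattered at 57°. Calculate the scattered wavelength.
51.2048 pm

Using the Compton scattering formula:
λ' = λ + Δλ = λ + λ_C(1 - cos θ)

Given:
- Initial wavelength λ = 50.1 pm
- Scattering angle θ = 57°
- Compton wavelength λ_C ≈ 2.4263 pm

Calculate the shift:
Δλ = 2.4263 × (1 - cos(57°))
Δλ = 2.4263 × 0.4554
Δλ = 1.1048 pm

Final wavelength:
λ' = 50.1 + 1.1048 = 51.2048 pm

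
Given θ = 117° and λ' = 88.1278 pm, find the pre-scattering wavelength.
84.6000 pm

From λ' = λ + Δλ, we have λ = λ' - Δλ

First calculate the Compton shift:
Δλ = λ_C(1 - cos θ)
Δλ = 2.4263 × (1 - cos(117°))
Δλ = 2.4263 × 1.4540
Δλ = 3.5278 pm

Initial wavelength:
λ = λ' - Δλ
λ = 88.1278 - 3.5278
λ = 84.6000 pm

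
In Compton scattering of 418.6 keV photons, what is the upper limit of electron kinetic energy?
259.9408 keV

Maximum energy transfer occurs at θ = 180° (backscattering).

Initial photon: E₀ = 418.6 keV → λ₀ = 2.9619 pm

Maximum Compton shift (at 180°):
Δλ_max = 2λ_C = 2 × 2.4263 = 4.8526 pm

Final wavelength:
λ' = 2.9619 + 4.8526 = 7.8145 pm

Minimum photon energy (maximum energy to electron):
E'_min = hc/λ' = 158.6592 keV

Maximum electron kinetic energy:
K_max = E₀ - E'_min = 418.6000 - 158.6592 = 259.9408 keV

(Intermediate values are shown rounded; full precision is carried through to the final answer.)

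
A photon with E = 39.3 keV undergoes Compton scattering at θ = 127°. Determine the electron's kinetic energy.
4.3105 keV

By energy conservation: K_e = E_initial - E_final

First find the scattered photon energy:
Initial wavelength: λ = hc/E = 31.5481 pm
Compton shift: Δλ = λ_C(1 - cos(127°)) = 3.8865 pm
Final wavelength: λ' = 31.5481 + 3.8865 = 35.4346 pm
Final photon energy: E' = hc/λ' = 34.9895 keV

Electron kinetic energy:
K_e = E - E' = 39.3000 - 34.9895 = 4.3105 keV

(Intermediate values are shown rounded; full precision is carried through to the final answer.)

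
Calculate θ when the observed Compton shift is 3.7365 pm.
122.68°

From the Compton formula Δλ = λ_C(1 - cos θ), we can solve for θ:

cos θ = 1 - Δλ/λ_C

Given:
- Δλ = 3.7365 pm
- λ_C = h/(m_e·c) ≈ 2.42631024 pm

cos θ = 1 - 3.7365/2.42631024
cos θ = 1 - 1.539993
cos θ = -0.539993

θ = arccos(-0.539993)
θ = 122.68°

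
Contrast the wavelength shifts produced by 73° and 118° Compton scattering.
118° produces the larger shift by a factor of 2.077

Calculate both shifts using Δλ = λ_C(1 - cos θ):

For θ₁ = 73°:
Δλ₁ = 2.4263 × (1 - cos(73°))
Δλ₁ = 2.4263 × 0.7076
Δλ₁ = 1.7169 pm

For θ₂ = 118°:
Δλ₂ = 2.4263 × (1 - cos(118°))
Δλ₂ = 2.4263 × 1.4695
Δλ₂ = 3.5654 pm

The 118° angle produces the larger shift.
Ratio: 3.5654/1.7169 = 2.077

(Intermediate values are shown rounded; full precision is carried through to the final answer.)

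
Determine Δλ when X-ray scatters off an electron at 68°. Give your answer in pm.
1.5174 pm

Using the Compton scattering formula:
Δλ = λ_C(1 - cos θ)

where λ_C = h/(m_e·c) ≈ 2.4263 pm is the Compton wavelength of an electron.

For θ = 68°:
cos(68°) = 0.3746
1 - cos(68°) = 0.6254

Δλ = 2.4263 × 0.6254
Δλ = 1.5174 pm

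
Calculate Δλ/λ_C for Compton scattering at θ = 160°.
1.9397 λ_C

The Compton shift formula is:
Δλ = λ_C(1 - cos θ)

Dividing both sides by λ_C:
Δλ/λ_C = 1 - cos θ

For θ = 160°:
Δλ/λ_C = 1 - cos(160°)
Δλ/λ_C = 1 - -0.9397
Δλ/λ_C = 1.9397

This means the shift is 1.9397 × λ_C = 4.7063 pm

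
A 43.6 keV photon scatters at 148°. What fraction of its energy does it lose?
0.1362 (or 13.62%)

Calculate initial and final photon energies:

Initial: E₀ = 43.6 keV → λ₀ = 28.4367 pm
Compton shift: Δλ = 4.4839 pm
Final wavelength: λ' = 32.9207 pm
Final energy: E' = 37.6615 keV

Fractional energy loss:
(E₀ - E')/E₀ = (43.6000 - 37.6615)/43.6000
= 5.9385/43.6000
= 0.1362
= 13.62%

(Intermediate values are shown rounded; full precision is carried through to the final answer.)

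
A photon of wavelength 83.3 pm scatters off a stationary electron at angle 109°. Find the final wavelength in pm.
86.5162 pm

Using the Compton scattering formula:
λ' = λ + Δλ = λ + λ_C(1 - cos θ)

Given:
- Initial wavelength λ = 83.3 pm
- Scattering angle θ = 109°
- Compton wavelength λ_C ≈ 2.4263 pm

Calculate the shift:
Δλ = 2.4263 × (1 - cos(109°))
Δλ = 2.4263 × 1.3256
Δλ = 3.2162 pm

Final wavelength:
λ' = 83.3 + 3.2162 = 86.5162 pm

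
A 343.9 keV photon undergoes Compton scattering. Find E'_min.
146.5905 keV (at θ = 180°)

The scattered photon has minimum energy when its wavelength is maximum, i.e., when the Compton shift Δλ = λ_C(1 − cos θ) is maximum. This occurs at θ = 180° (backscattering), giving Δλ_max = 2λ_C = 4.8526 pm.

Initial wavelength: λ₀ = hc/E₀ = 3.6052 pm
Maximum final wavelength: λ'_max = λ₀ + 2λ_C = 3.6052 + 4.8526 = 8.4579 pm
Minimum final energy: E'_min = hc/λ'_max = 146.5905 keV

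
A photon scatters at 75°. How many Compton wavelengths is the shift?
0.7412 λ_C

The Compton shift formula is:
Δλ = λ_C(1 - cos θ)

Dividing both sides by λ_C:
Δλ/λ_C = 1 - cos θ

For θ = 75°:
Δλ/λ_C = 1 - cos(75°)
Δλ/λ_C = 1 - 0.2588
Δλ/λ_C = 0.7412

This means the shift is 0.7412 × λ_C = 1.7983 pm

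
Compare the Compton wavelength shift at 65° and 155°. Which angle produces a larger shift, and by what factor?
155° produces the larger shift by a factor of 3.302

Calculate both shifts using Δλ = λ_C(1 - cos θ):

For θ₁ = 65°:
Δλ₁ = 2.4263 × (1 - cos(65°))
Δλ₁ = 2.4263 × 0.5774
Δλ₁ = 1.4009 pm

For θ₂ = 155°:
Δλ₂ = 2.4263 × (1 - cos(155°))
Δλ₂ = 2.4263 × 1.9063
Δλ₂ = 4.6253 pm

The 155° angle produces the larger shift.
Ratio: 4.6253/1.4009 = 3.302

(Intermediate values are shown rounded; full precision is carried through to the final answer.)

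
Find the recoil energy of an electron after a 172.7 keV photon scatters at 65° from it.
28.1975 keV

By energy conservation: K_e = E_initial - E_final

First find the scattered photon energy:
Initial wavelength: λ = hc/E = 7.1792 pm
Compton shift: Δλ = λ_C(1 - cos(65°)) = 1.4009 pm
Final wavelength: λ' = 7.1792 + 1.4009 = 8.5801 pm
Final photon energy: E' = hc/λ' = 144.5025 keV

Electron kinetic energy:
K_e = E - E' = 172.7000 - 144.5025 = 28.1975 keV

(Intermediate values are shown rounded; full precision is carried through to the final answer.)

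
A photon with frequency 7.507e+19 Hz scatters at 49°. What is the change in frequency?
1.298e+19 Hz (decrease)

Convert frequency to wavelength (c = 299792458 m/s):
λ₀ = c/f₀ = 299792458/7.507e+19 = 3.9935055e-12 m = 3.9935 pm

Calculate Compton shift:
Δλ = λ_C(1 - cos(49°)) = 0.8345 pm

Final wavelength:
λ' = λ₀ + Δλ = 3.9935 + 0.8345 = 4.8280 pm

Final frequency:
f' = c/λ' = 299792458/4.8280130e-12 = 6.2094377e+19 Hz

Frequency shift (decrease):
Δf = f₀ - f' = 7.507e+19 - 6.2094377e+19 = 1.298e+19 Hz

(Intermediate values are shown rounded; full precision is carried through to the final answer.)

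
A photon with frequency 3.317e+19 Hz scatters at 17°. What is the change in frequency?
3.846e+17 Hz (decrease)

Convert frequency to wavelength (c = 299792458 m/s):
λ₀ = c/f₀ = 299792458/3.317e+19 = 9.0380602e-12 m = 9.0381 pm

Calculate Compton shift:
Δλ = λ_C(1 - cos(17°)) = 0.1060 pm

Final wavelength:
λ' = λ₀ + Δλ = 9.0381 + 0.1060 = 9.1441 pm

Final frequency:
f' = c/λ' = 299792458/9.1440785e-12 = 3.2785421e+19 Hz

Frequency shift (decrease):
Δf = f₀ - f' = 3.317e+19 - 3.2785421e+19 = 3.846e+17 Hz

(Intermediate values are shown rounded; full precision is carried through to the final answer.)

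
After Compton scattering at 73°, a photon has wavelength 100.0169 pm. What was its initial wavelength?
98.3000 pm

From λ' = λ + Δλ, we have λ = λ' - Δλ

First calculate the Compton shift:
Δλ = λ_C(1 - cos θ)
Δλ = 2.4263 × (1 - cos(73°))
Δλ = 2.4263 × 0.7076
Δλ = 1.7169 pm

Initial wavelength:
λ = λ' - Δλ
λ = 100.0169 - 1.7169
λ = 98.3000 pm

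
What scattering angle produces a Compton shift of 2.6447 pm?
95.16°

From the Compton formula Δλ = λ_C(1 - cos θ), we can solve for θ:

cos θ = 1 - Δλ/λ_C

Given:
- Δλ = 2.6447 pm
- λ_C = h/(m_e·c) ≈ 2.42631024 pm

cos θ = 1 - 2.6447/2.42631024
cos θ = 1 - 1.090009
cos θ = -0.090009

θ = arccos(-0.090009)
θ = 95.16°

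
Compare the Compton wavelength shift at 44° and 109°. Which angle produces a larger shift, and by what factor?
109° produces the larger shift by a factor of 4.723

Calculate both shifts using Δλ = λ_C(1 - cos θ):

For θ₁ = 44°:
Δλ₁ = 2.4263 × (1 - cos(44°))
Δλ₁ = 2.4263 × 0.2807
Δλ₁ = 0.6810 pm

For θ₂ = 109°:
Δλ₂ = 2.4263 × (1 - cos(109°))
Δλ₂ = 2.4263 × 1.3256
Δλ₂ = 3.2162 pm

The 109° angle produces the larger shift.
Ratio: 3.2162/0.6810 = 4.723

(Intermediate values are shown rounded; full precision is carried through to the final answer.)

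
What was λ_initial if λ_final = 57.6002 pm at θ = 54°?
56.6000 pm

From λ' = λ + Δλ, we have λ = λ' - Δλ

First calculate the Compton shift:
Δλ = λ_C(1 - cos θ)
Δλ = 2.4263 × (1 - cos(54°))
Δλ = 2.4263 × 0.4122
Δλ = 1.0002 pm

Initial wavelength:
λ = λ' - Δλ
λ = 57.6002 - 1.0002
λ = 56.6000 pm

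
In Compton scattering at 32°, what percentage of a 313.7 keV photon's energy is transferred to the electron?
0.0853 (or 8.53%)

Calculate initial and final photon energies:

Initial: E₀ = 313.7 keV → λ₀ = 3.9523 pm
Compton shift: Δλ = 0.3687 pm
Final wavelength: λ' = 4.3210 pm
Final energy: E' = 286.9340 keV

Fractional energy loss:
(E₀ - E')/E₀ = (313.7000 - 286.9340)/313.7000
= 26.7660/313.7000
= 0.0853
= 8.53%

(Intermediate values are shown rounded; full precision is carried through to the final answer.)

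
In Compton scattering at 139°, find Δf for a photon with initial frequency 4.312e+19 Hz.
1.638e+19 Hz (decrease)

Convert frequency to wavelength (c = 299792458 m/s):
λ₀ = c/f₀ = 299792458/4.312e+19 = 6.9525153e-12 m = 6.9525 pm

Calculate Compton shift:
Δλ = λ_C(1 - cos(139°)) = 4.2575 pm

Final wavelength:
λ' = λ₀ + Δλ = 6.9525 + 4.2575 = 11.2100 pm

Final frequency:
f' = c/λ' = 299792458/1.1209985e-11 = 2.6743341e+19 Hz

Frequency shift (decrease):
Δf = f₀ - f' = 4.312e+19 - 2.6743341e+19 = 1.638e+19 Hz

(Intermediate values are shown rounded; full precision is carried through to the final answer.)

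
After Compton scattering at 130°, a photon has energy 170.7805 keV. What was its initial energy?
378.6998 keV

Convert final energy to wavelength (hc ≈ 1239.842 keV·pm):
λ' = hc/E' = 1239.842 / 170.7805 = 7.2599 pm

Calculate the Compton shift:
Δλ = λ_C(1 - cos(130°))
Δλ = 2.4263 × (1 - cos(130°))
Δλ = 3.9859 pm

Initial wavelength:
λ = λ' - Δλ = 7.2599 - 3.9859 = 3.2739 pm

Initial energy:
E = hc/λ = 1239.842 / 3.2739 = 378.6998 keV

(Intermediate values are shown rounded; full precision is carried through to the final answer.)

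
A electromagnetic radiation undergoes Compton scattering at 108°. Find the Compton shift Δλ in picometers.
3.1761 pm

Using the Compton scattering formula:
Δλ = λ_C(1 - cos θ)

where λ_C = h/(m_e·c) ≈ 2.4263 pm is the Compton wavelength of an electron.

For θ = 108°:
cos(108°) = -0.3090
1 - cos(108°) = 1.3090

Δλ = 2.4263 × 1.3090
Δλ = 3.1761 pm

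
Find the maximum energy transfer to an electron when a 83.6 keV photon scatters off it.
20.6104 keV

Maximum energy transfer occurs at θ = 180° (backscattering).

Initial photon: E₀ = 83.6 keV → λ₀ = 14.8306 pm

Maximum Compton shift (at 180°):
Δλ_max = 2λ_C = 2 × 2.4263 = 4.8526 pm

Final wavelength:
λ' = 14.8306 + 4.8526 = 19.6833 pm

Minimum photon energy (maximum energy to electron):
E'_min = hc/λ' = 62.9896 keV

Maximum electron kinetic energy:
K_max = E₀ - E'_min = 83.6000 - 62.9896 = 20.6104 keV

(Intermediate values are shown rounded; full precision is carried through to the final answer.)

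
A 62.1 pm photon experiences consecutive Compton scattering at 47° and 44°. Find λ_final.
63.5525 pm

Apply Compton shift twice:

First scattering at θ₁ = 47°:
Δλ₁ = λ_C(1 - cos(47°))
Δλ₁ = 2.4263 × 0.3180
Δλ₁ = 0.7716 pm

After first scattering:
λ₁ = 62.1 + 0.7716 = 62.8716 pm

Second scattering at θ₂ = 44°:
Δλ₂ = λ_C(1 - cos(44°))
Δλ₂ = 2.4263 × 0.2807
Δλ₂ = 0.6810 pm

Final wavelength:
λ₂ = 62.8716 + 0.6810 = 63.5525 pm

Total shift: Δλ_total = 0.7716 + 0.6810 = 1.4525 pm

(Intermediate values are shown rounded; full precision is carried through to the final answer.)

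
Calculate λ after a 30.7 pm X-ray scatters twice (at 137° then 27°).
35.1653 pm

Apply Compton shift twice:

First scattering at θ₁ = 137°:
Δλ₁ = λ_C(1 - cos(137°))
Δλ₁ = 2.4263 × 1.7314
Δλ₁ = 4.2008 pm

After first scattering:
λ₁ = 30.7 + 4.2008 = 34.9008 pm

Second scattering at θ₂ = 27°:
Δλ₂ = λ_C(1 - cos(27°))
Δλ₂ = 2.4263 × 0.1090
Δλ₂ = 0.2645 pm

Final wavelength:
λ₂ = 34.9008 + 0.2645 = 35.1653 pm

Total shift: Δλ_total = 4.2008 + 0.2645 = 4.4653 pm

(Intermediate values are shown rounded; full precision is carried through to the final answer.)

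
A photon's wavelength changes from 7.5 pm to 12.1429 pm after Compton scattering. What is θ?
156.00°

First find the wavelength shift:
Δλ = λ' - λ = 12.1429 - 7.5 = 4.6429 pm

Using Δλ = λ_C(1 - cos θ), with λ_C = h/(m_e·c) ≈ 2.42631024 pm:
cos θ = 1 - Δλ/λ_C
cos θ = 1 - 4.6429/2.42631024
cos θ = -0.913564

θ = arccos(-0.913564)
θ = 156.00°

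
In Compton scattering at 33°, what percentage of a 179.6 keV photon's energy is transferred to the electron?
0.0537 (or 5.37%)

Calculate initial and final photon energies:

Initial: E₀ = 179.6 keV → λ₀ = 6.9034 pm
Compton shift: Δλ = 0.3914 pm
Final wavelength: λ' = 7.2948 pm
Final energy: E' = 169.9627 keV

Fractional energy loss:
(E₀ - E')/E₀ = (179.6000 - 169.9627)/179.6000
= 9.6373/179.6000
= 0.0537
= 5.37%

(Intermediate values are shown rounded; full precision is carried through to the final answer.)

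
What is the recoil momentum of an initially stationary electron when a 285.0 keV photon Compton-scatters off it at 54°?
1.2791e-22 kg·m/s

The electron is initially at rest, so by conservation of momentum:
p⃗_e = p⃗₀ − p⃗'  (incident photon momentum minus scattered photon momentum)

Photon momentum magnitudes (p = h/λ = E/c):
λ₀ = hc/E₀ = 4.3503 pm → p₀ = h/λ₀ = 1.5231e-22 kg·m/s
Δλ = λ_C(1 − cos 54°) = 1.0002 pm
λ' = 5.3505 pm → p' = h/λ' = 1.2384e-22 kg·m/s

The scattered photon makes angle θ = 54° with the incident direction, so by the law of cosines:
|p⃗_e|² = p₀² + p'² − 2p₀p'cos θ
|p⃗_e|² = (1.5231e-22)² + (1.2384e-22)² − 2·1.5231e-22·1.2384e-22·cos(54°)
|p⃗_e| = 1.2791e-22 kg·m/s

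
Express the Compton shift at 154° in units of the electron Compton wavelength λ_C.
1.8988 λ_C

The Compton shift formula is:
Δλ = λ_C(1 - cos θ)

Dividing both sides by λ_C:
Δλ/λ_C = 1 - cos θ

For θ = 154°:
Δλ/λ_C = 1 - cos(154°)
Δλ/λ_C = 1 - -0.8988
Δλ/λ_C = 1.8988

This means the shift is 1.8988 × λ_C = 4.6071 pm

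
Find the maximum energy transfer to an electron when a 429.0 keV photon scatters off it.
268.8695 keV

Maximum energy transfer occurs at θ = 180° (backscattering).

Initial photon: E₀ = 429.0 keV → λ₀ = 2.8901 pm

Maximum Compton shift (at 180°):
Δλ_max = 2λ_C = 2 × 2.4263 = 4.8526 pm

Final wavelength:
λ' = 2.8901 + 4.8526 = 7.7427 pm

Minimum photon energy (maximum energy to electron):
E'_min = hc/λ' = 160.1305 keV

Maximum electron kinetic energy:
K_max = E₀ - E'_min = 429.0000 - 160.1305 = 268.8695 keV

(Intermediate values are shown rounded; full precision is carried through to the final answer.)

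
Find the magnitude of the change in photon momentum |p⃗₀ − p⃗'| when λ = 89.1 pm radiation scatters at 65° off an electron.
7.9302e-24 kg·m/s

Photon momentum magnitude is p = h/λ.

Initial momentum:
p₀ = h/λ = 6.6261e-34/8.9100e-11 = 7.4367e-24 kg·m/s

After scattering:
λ' = λ + Δλ = 89.1 + 1.4009 = 90.5009 pm
p' = h/λ' = 6.6261e-34/9.0501e-11 = 7.3216e-24 kg·m/s

Momentum is a vector; the scattered photon's direction makes angle θ = 65° with the incident direction. The magnitude of the vector change Δp⃗ = p⃗₀ − p⃗' is found from the law of cosines:
|Δp⃗|² = p₀² + p'² − 2p₀p'cos θ
|Δp⃗|² = (7.4367e-24)² + (7.3216e-24)² − 2·7.4367e-24·7.3216e-24·cos(65°)
|Δp⃗| = 7.9302e-24 kg·m/s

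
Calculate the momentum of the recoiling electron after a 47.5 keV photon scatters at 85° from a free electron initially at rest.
3.2991e-23 kg·m/s

The electron is initially at rest, so by conservation of momentum:
p⃗_e = p⃗₀ − p⃗'  (incident photon momentum minus scattered photon momentum)

Photon momentum magnitudes (p = h/λ = E/c):
λ₀ = hc/E₀ = 26.1019 pm → p₀ = h/λ₀ = 2.5385e-23 kg·m/s
Δλ = λ_C(1 − cos 85°) = 2.2148 pm
λ' = 28.3168 pm → p' = h/λ' = 2.3400e-23 kg·m/s

The scattered photon makes angle θ = 85° with the incident direction, so by the law of cosines:
|p⃗_e|² = p₀² + p'² − 2p₀p'cos θ
|p⃗_e|² = (2.5385e-23)² + (2.3400e-23)² − 2·2.5385e-23·2.3400e-23·cos(85°)
|p⃗_e| = 3.2991e-23 kg·m/s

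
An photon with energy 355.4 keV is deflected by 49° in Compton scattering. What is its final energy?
286.7954 keV

First convert energy to wavelength:
λ = hc/E, with hc ≈ 1239.842 keV·pm (i.e. 1239.842 eV·nm)

For E = 355.4 keV = 355400 eV:
λ = 1239.842 keV·pm / 355.4 keV
λ = 3.4886 pm

Calculate the Compton shift:
Δλ = λ_C(1 - cos(49°)) = 2.4263 × 0.3439
Δλ = 0.8345 pm

Final wavelength:
λ' = 3.4886 + 0.8345 = 4.3231 pm

Final energy:
E' = hc/λ' = 1239.842 / 4.3231 = 286.7954 keV

(Intermediate values are shown rounded; full precision is carried through to the final answer.)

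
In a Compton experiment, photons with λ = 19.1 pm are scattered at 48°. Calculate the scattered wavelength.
19.9028 pm

Using the Compton scattering formula:
λ' = λ + Δλ = λ + λ_C(1 - cos θ)

Given:
- Initial wavelength λ = 19.1 pm
- Scattering angle θ = 48°
- Compton wavelength λ_C ≈ 2.4263 pm

Calculate the shift:
Δλ = 2.4263 × (1 - cos(48°))
Δλ = 2.4263 × 0.3309
Δλ = 0.8028 pm

Final wavelength:
λ' = 19.1 + 0.8028 = 19.9028 pm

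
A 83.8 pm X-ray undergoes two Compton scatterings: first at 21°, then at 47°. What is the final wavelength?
84.7327 pm

Apply Compton shift twice:

First scattering at θ₁ = 21°:
Δλ₁ = λ_C(1 - cos(21°))
Δλ₁ = 2.4263 × 0.0664
Δλ₁ = 0.1612 pm

After first scattering:
λ₁ = 83.8 + 0.1612 = 83.9612 pm

Second scattering at θ₂ = 47°:
Δλ₂ = λ_C(1 - cos(47°))
Δλ₂ = 2.4263 × 0.3180
Δλ₂ = 0.7716 pm

Final wavelength:
λ₂ = 83.9612 + 0.7716 = 84.7327 pm

Total shift: Δλ_total = 0.1612 + 0.7716 = 0.9327 pm

(Intermediate values are shown rounded; full precision is carried through to the final answer.)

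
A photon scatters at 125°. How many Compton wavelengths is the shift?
1.5736 λ_C

The Compton shift formula is:
Δλ = λ_C(1 - cos θ)

Dividing both sides by λ_C:
Δλ/λ_C = 1 - cos θ

For θ = 125°:
Δλ/λ_C = 1 - cos(125°)
Δλ/λ_C = 1 - -0.5736
Δλ/λ_C = 1.5736

This means the shift is 1.5736 × λ_C = 3.8180 pm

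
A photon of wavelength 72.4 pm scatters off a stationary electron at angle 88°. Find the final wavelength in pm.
74.7416 pm

Using the Compton scattering formula:
λ' = λ + Δλ = λ + λ_C(1 - cos θ)

Given:
- Initial wavelength λ = 72.4 pm
- Scattering angle θ = 88°
- Compton wavelength λ_C ≈ 2.4263 pm

Calculate the shift:
Δλ = 2.4263 × (1 - cos(88°))
Δλ = 2.4263 × 0.9651
Δλ = 2.3416 pm

Final wavelength:
λ' = 72.4 + 2.3416 = 74.7416 pm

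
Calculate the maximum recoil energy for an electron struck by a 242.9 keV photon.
118.3798 keV

Maximum energy transfer occurs at θ = 180° (backscattering).

Initial photon: E₀ = 242.9 keV → λ₀ = 5.1043 pm

Maximum Compton shift (at 180°):
Δλ_max = 2λ_C = 2 × 2.4263 = 4.8526 pm

Final wavelength:
λ' = 5.1043 + 4.8526 = 9.9570 pm

Minimum photon energy (maximum energy to electron):
E'_min = hc/λ' = 124.5202 keV

Maximum electron kinetic energy:
K_max = E₀ - E'_min = 242.9000 - 124.5202 = 118.3798 keV

(Intermediate values are shown rounded; full precision is carried through to the final answer.)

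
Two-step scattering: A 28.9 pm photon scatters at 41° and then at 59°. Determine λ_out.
30.6718 pm

Apply Compton shift twice:

First scattering at θ₁ = 41°:
Δλ₁ = λ_C(1 - cos(41°))
Δλ₁ = 2.4263 × 0.2453
Δλ₁ = 0.5952 pm

After first scattering:
λ₁ = 28.9 + 0.5952 = 29.4952 pm

Second scattering at θ₂ = 59°:
Δλ₂ = λ_C(1 - cos(59°))
Δλ₂ = 2.4263 × 0.4850
Δλ₂ = 1.1767 pm

Final wavelength:
λ₂ = 29.4952 + 1.1767 = 30.6718 pm

Total shift: Δλ_total = 0.5952 + 1.1767 = 1.7718 pm

(Intermediate values are shown rounded; full precision is carried through to the final answer.)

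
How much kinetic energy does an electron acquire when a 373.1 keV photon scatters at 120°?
195.0270 keV

By energy conservation: K_e = E_initial - E_final

First find the scattered photon energy:
Initial wavelength: λ = hc/E = 3.3231 pm
Compton shift: Δλ = λ_C(1 - cos(120°)) = 3.6395 pm
Final wavelength: λ' = 3.3231 + 3.6395 = 6.9625 pm
Final photon energy: E' = hc/λ' = 178.0730 keV

Electron kinetic energy:
K_e = E - E' = 373.1000 - 178.0730 = 195.0270 keV

(Intermediate values are shown rounded; full precision is carried through to the final answer.)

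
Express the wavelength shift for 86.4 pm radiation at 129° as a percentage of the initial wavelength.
4.5755%

Calculate the Compton shift:
Δλ = λ_C(1 - cos(129°))
Δλ = 2.4263 × (1 - cos(129°))
Δλ = 2.4263 × 1.6293
Δλ = 3.9532 pm

Percentage change:
(Δλ/λ₀) × 100 = (3.9532/86.4) × 100
= 4.5755%

(Intermediate values are shown rounded; full precision is carried through to the final answer.)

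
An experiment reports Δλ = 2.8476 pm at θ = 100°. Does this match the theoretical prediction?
Yes, consistent

Calculate the expected shift for θ = 100°:

Δλ_expected = λ_C(1 - cos(100°))
Δλ_expected = 2.4263 × (1 - cos(100°))
Δλ_expected = 2.4263 × 1.1736
Δλ_expected = 2.8476 pm

Given shift: 2.8476 pm
Expected shift: 2.8476 pm
Difference: 0.0000 pm

The values match. This is consistent with Compton scattering at the stated angle.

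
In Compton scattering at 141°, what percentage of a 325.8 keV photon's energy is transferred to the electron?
0.5312 (or 53.12%)

Calculate initial and final photon energies:

Initial: E₀ = 325.8 keV → λ₀ = 3.8055 pm
Compton shift: Δλ = 4.3119 pm
Final wavelength: λ' = 8.1174 pm
Final energy: E' = 152.7381 keV

Fractional energy loss:
(E₀ - E')/E₀ = (325.8000 - 152.7381)/325.8000
= 173.0619/325.8000
= 0.5312
= 53.12%

(Intermediate values are shown rounded; full precision is carried through to the final answer.)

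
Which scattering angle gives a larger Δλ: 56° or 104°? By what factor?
104° produces the larger shift by a factor of 2.817

Calculate both shifts using Δλ = λ_C(1 - cos θ):

For θ₁ = 56°:
Δλ₁ = 2.4263 × (1 - cos(56°))
Δλ₁ = 2.4263 × 0.4408
Δλ₁ = 1.0695 pm

For θ₂ = 104°:
Δλ₂ = 2.4263 × (1 - cos(104°))
Δλ₂ = 2.4263 × 1.2419
Δλ₂ = 3.0133 pm

The 104° angle produces the larger shift.
Ratio: 3.0133/1.0695 = 2.817

(Intermediate values are shown rounded; full precision is carried through to the final answer.)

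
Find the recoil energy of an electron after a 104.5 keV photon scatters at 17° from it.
0.9255 keV

By energy conservation: K_e = E_initial - E_final

First find the scattered photon energy:
Initial wavelength: λ = hc/E = 11.8645 pm
Compton shift: Δλ = λ_C(1 - cos(17°)) = 0.1060 pm
Final wavelength: λ' = 11.8645 + 0.1060 = 11.9705 pm
Final photon energy: E' = hc/λ' = 103.5745 keV

Electron kinetic energy:
K_e = E - E' = 104.5000 - 103.5745 = 0.9255 keV

(Intermediate values are shown rounded; full precision is carried through to the final answer.)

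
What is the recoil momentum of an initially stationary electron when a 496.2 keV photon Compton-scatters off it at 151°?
3.5040e-22 kg·m/s

The electron is initially at rest, so by conservation of momentum:
p⃗_e = p⃗₀ − p⃗'  (incident photon momentum minus scattered photon momentum)

Photon momentum magnitudes (p = h/λ = E/c):
λ₀ = hc/E₀ = 2.4987 pm → p₀ = h/λ₀ = 2.6518e-22 kg·m/s
Δλ = λ_C(1 − cos 151°) = 4.5484 pm
λ' = 7.0471 pm → p' = h/λ' = 9.4026e-23 kg·m/s

The scattered photon makes angle θ = 151° with the incident direction, so by the law of cosines:
|p⃗_e|² = p₀² + p'² − 2p₀p'cos θ
|p⃗_e|² = (2.6518e-22)² + (9.4026e-23)² − 2·2.6518e-22·9.4026e-23·cos(151°)
|p⃗_e| = 3.5040e-22 kg·m/s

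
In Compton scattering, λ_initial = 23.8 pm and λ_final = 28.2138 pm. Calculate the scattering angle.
145.00°

First find the wavelength shift:
Δλ = λ' - λ = 28.2138 - 23.8 = 4.4138 pm

Using Δλ = λ_C(1 - cos θ), with λ_C = h/(m_e·c) ≈ 2.42631024 pm:
cos θ = 1 - Δλ/λ_C
cos θ = 1 - 4.4138/2.42631024
cos θ = -0.819141

θ = arccos(-0.819141)
θ = 145.00°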